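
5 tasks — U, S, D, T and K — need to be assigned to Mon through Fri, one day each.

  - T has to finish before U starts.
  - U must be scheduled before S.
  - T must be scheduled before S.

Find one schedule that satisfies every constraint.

S in Wed, D in Mon, K in Mon, T in Mon, U in Tue

Checking: U(Tue) before S(Wed); T(Mon) before S(Wed); T(Mon) before U(Tue).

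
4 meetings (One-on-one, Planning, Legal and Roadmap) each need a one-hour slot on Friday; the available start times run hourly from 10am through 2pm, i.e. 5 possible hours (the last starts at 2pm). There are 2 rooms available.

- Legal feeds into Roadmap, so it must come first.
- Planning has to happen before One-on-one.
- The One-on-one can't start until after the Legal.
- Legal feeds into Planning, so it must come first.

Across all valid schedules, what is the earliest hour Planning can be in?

Precedence pushes Planning to at least 11am; downstream work caps Planning at 1pm.
Planning at 11am is achievable: Legal in 10am; Roadmap in 11am; One-on-one in 12pm; Planning in 11am.

11am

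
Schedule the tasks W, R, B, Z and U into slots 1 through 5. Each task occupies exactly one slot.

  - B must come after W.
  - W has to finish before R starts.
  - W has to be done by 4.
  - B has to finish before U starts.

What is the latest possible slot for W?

W's own window allows nothing later than 4; downstream work caps W at 3.
W at 3 is achievable: B=4, Z=1, U=5, W=3, R=4.

3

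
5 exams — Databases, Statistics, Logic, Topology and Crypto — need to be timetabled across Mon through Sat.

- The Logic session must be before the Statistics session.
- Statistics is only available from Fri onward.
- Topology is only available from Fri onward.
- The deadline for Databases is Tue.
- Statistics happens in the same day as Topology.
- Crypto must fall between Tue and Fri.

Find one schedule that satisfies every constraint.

Crypto=Tue; Statistics=Fri; Databases=Mon; Topology=Fri; Logic=Mon

Checking: Logic(Mon) before Statistics(Fri); Statistics = Topology = Fri; Crypto=Tue in [Tue,Fri]; Databases=Mon in [Mon,Tue]; Statistics=Fri in [Fri,Sat]; Topology=Fri in [Fri,Sat].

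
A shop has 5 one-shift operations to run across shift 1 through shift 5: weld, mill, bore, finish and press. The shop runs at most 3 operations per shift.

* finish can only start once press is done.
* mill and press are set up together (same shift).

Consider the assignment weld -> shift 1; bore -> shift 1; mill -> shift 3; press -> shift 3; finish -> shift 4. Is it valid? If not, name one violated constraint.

finish can only start once press is done — holds.
mill and press are set up together (same shift) — holds.
The shop runs at most 3 operations per shift — holds.

Yes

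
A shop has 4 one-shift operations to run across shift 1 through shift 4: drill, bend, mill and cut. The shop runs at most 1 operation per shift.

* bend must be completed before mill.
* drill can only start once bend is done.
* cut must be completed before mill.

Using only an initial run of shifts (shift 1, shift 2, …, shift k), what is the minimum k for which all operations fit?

4 shifts

The precedence chain requires at least 2 distinct shifts.
With at most 1 per shift and 4 operations, at least 4 shifts are needed.
4 works (last occupied shift: shift 4): for example cut=shift 2, bend=shift 1, drill=shift 4, mill=shift 3.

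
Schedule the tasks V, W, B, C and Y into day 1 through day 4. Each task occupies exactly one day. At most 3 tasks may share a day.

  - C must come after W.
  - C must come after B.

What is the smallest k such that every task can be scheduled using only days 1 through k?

The precedence chain requires at least 2 distinct days.
With at most 3 per day and 5 tasks, at least 2 days are needed.
2 works (last occupied day: day 2): for example B -> day 1; V -> day 1; Y -> day 2; C -> day 2; W -> day 1.

2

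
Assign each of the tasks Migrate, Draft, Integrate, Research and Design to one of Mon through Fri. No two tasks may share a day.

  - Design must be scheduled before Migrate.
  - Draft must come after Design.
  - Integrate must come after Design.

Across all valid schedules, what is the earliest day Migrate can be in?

Tue

Precedence pushes Migrate to at least Tue.
Migrate at Tue is achievable: Research in Fri, Integrate in Thu, Draft in Wed, Design in Mon, Migrate in Tue.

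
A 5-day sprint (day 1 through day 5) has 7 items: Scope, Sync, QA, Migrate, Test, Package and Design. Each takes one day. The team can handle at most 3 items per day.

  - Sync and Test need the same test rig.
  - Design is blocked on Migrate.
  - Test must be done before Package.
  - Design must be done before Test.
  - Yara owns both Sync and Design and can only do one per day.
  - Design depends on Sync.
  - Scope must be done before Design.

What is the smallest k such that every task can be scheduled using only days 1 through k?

The precedence chain requires at least 4 distinct days.
With at most 3 per day and 7 tasks, at least 3 days are needed.
4 works (last occupied day: day 4): for example QA=day 2, Sync=day 1, Migrate=day 1, Design=day 2, Test=day 3, Package=day 4, Scope=day 1.

4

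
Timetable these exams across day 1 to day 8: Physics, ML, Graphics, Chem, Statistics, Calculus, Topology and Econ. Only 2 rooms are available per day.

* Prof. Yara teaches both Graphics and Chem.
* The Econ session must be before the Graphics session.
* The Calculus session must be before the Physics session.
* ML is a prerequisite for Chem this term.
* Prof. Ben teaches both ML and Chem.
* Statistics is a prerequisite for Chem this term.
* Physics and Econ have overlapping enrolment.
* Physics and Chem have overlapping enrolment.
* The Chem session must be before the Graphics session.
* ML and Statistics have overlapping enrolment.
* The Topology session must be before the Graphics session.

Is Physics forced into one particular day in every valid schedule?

No

Physics can be day 2 (e.g. Chem -> day 3, Statistics -> day 2, Topology -> day 3, ML -> day 1, Calculus -> day 1, Graphics -> day 5, Econ -> day 4, Physics -> day 2) or day 3 (e.g. Topology=day 2; Calculus=day 1; Chem=day 4; Graphics=day 5; ML=day 1; Statistics=day 2; Physics=day 3; Econ=day 4).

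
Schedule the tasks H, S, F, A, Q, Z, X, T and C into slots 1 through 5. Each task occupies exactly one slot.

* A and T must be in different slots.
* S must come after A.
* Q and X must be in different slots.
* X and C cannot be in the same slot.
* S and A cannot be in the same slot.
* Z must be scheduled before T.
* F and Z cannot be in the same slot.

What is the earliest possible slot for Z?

1

Downstream work caps Z at 4.
Z at 1 is achievable: S=2, Q=1, A=1, X=2, C=1, H=1, Z=1, F=2, T=2.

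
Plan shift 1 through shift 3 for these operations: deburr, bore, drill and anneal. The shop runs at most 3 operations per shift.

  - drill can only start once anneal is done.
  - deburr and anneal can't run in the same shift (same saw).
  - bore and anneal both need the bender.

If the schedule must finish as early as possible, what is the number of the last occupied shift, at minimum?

The precedence chain requires at least 2 distinct shifts.
With at most 3 per shift and 4 operations, at least 2 shifts are needed.
2 works (last occupied shift: shift 2): for example drill -> shift 2, anneal -> shift 1, deburr -> shift 2, bore -> shift 2.

2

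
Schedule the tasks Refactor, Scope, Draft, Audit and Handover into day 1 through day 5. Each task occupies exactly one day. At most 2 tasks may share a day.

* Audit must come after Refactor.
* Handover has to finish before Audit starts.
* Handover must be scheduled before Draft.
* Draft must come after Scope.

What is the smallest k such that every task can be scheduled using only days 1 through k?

The precedence chain requires at least 2 distinct days.
With at most 2 per day and 5 tasks, at least 3 days are needed.
3 works (last occupied day: day 3): for example Scope -> day 1; Refactor -> day 2; Audit -> day 3; Draft -> day 2; Handover -> day 1.

3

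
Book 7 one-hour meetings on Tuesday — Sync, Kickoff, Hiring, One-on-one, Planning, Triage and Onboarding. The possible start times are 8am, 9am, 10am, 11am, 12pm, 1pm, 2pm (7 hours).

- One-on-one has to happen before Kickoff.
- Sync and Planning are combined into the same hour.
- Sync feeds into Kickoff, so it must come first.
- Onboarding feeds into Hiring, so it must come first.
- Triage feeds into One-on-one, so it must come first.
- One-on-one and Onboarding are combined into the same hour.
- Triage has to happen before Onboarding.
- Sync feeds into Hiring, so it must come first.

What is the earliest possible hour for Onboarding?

Precedence pushes Onboarding to at least 9am; downstream work caps Onboarding at 1pm.
Onboarding at 9am is achievable: Sync in 8am, Hiring in 10am, Kickoff in 10am, Onboarding in 9am, One-on-one in 9am, Triage in 8am, Planning in 8am.

9am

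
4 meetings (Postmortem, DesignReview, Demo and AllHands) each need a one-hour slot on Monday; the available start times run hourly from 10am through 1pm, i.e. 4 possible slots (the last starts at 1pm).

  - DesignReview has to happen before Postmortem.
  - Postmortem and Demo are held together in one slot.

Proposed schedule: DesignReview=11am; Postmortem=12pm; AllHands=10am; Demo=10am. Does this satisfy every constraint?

DesignReview has to happen before Postmortem — holds.
Postmortem and Demo are held together in one slot — violated.

No. Postmortem and Demo are held together in one slot is not satisfied.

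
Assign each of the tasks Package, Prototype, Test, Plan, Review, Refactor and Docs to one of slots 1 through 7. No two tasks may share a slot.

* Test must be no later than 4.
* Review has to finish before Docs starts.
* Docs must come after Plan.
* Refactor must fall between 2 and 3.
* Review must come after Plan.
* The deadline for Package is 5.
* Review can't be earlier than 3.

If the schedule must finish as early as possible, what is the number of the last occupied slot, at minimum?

7

The precedence chain requires at least 3 distinct slots.
With at most 1 per slot and 7 tasks, at least 7 slots are needed.
Propagating the time windows through the other constraints, Docs can't land before 4, so the schedule must run through at least slot 4.
7 works (last occupied slot: 7): for example Review -> 4; Docs -> 6; Package -> 5; Test -> 1; Refactor -> 2; Plan -> 3; Prototype -> 7.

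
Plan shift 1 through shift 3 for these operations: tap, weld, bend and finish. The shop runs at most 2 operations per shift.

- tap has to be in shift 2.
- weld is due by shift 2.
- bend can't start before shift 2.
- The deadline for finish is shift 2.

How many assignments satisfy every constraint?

4

Enumerating: bend=shift 2, finish=shift 1, weld=shift 1, tap=shift 2 | finish=shift 1, weld=shift 1, bend=shift 3, tap=shift 2 | weld=shift 1; finish=shift 2; bend=shift 3; tap=shift 2 | tap in shift 2; bend in shift 3; weld in shift 2; finish in shift 1.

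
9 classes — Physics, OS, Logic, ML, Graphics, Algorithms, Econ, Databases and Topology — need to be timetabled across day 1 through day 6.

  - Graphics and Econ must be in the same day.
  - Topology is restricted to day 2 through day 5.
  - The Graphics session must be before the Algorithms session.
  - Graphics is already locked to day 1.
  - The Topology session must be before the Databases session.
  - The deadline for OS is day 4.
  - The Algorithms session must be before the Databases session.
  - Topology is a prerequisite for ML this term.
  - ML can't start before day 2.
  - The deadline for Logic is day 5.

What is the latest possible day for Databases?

day 6

Precedence pushes Databases to at least day 3.
Databases at day 6 is achievable: Logic -> day 1, Algorithms -> day 2, Topology -> day 2, Databases -> day 6, OS -> day 1, ML -> day 3, Econ -> day 1, Physics -> day 1, Graphics -> day 1.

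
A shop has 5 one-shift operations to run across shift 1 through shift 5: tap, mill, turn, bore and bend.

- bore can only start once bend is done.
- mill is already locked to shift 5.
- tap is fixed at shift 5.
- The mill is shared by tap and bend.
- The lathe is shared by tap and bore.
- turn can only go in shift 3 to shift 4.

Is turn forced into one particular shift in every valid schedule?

turn can be shift 3 (e.g. bore in shift 2; mill in shift 5; bend in shift 1; tap in shift 5; turn in shift 3) or shift 4 (e.g. tap -> shift 5; bend -> shift 1; turn -> shift 4; mill -> shift 5; bore -> shift 2).

No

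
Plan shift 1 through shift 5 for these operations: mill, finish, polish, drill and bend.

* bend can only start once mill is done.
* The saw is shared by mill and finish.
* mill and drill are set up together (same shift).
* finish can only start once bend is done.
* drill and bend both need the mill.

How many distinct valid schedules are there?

Splitting on mill: it can be shift 1 (30), shift 2 (15), shift 3 (5). Listing each branch's schedules as (finish, polish, drill, bend) by shift number:
mill=shift 1: (3,1,1,2) (3,2,1,2) (3,3,1,2) (3,4,1,2) (3,5,1,2) (4,1,1,2) (4,1,1,3) (4,2,1,2) (4,2,1,3) (4,3,1,2) (4,3,1,3) (4,4,1,2) (4,4,1,3) (4,5,1,2) (4,5,1,3) (5,1,1,2) (5,1,1,3) (5,1,1,4) (5,2,1,2) (5,2,1,3) (5,2,1,4) (5,3,1,2) (5,3,1,3) (5,3,1,4) (5,4,1,2) (5,4,1,3) (5,4,1,4) (5,5,1,2) (5,5,1,3) (5,5,1,4) — 30.
mill=shift 2: (4,1,2,3) (4,2,2,3) (4,3,2,3) (4,4,2,3) (4,5,2,3) (5,1,2,3) (5,1,2,4) (5,2,2,3) (5,2,2,4) (5,3,2,3) (5,3,2,4) (5,4,2,3) (5,4,2,4) (5,5,2,3) (5,5,2,4) — 15.
mill=shift 3: (5,1,3,4) (5,2,3,4) (5,3,3,4) (5,4,3,4) (5,5,3,4) — 5.
Summing: 30 + 15 + 5 = 50.

50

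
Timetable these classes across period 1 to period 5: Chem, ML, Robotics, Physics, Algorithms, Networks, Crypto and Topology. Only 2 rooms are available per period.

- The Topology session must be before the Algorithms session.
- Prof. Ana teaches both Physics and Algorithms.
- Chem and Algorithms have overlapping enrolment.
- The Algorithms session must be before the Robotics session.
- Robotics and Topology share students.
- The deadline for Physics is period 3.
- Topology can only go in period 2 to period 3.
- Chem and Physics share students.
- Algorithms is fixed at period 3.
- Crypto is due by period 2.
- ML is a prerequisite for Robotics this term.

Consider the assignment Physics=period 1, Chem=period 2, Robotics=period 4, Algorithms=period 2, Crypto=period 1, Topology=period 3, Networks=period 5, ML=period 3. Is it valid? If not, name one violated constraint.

Chem and Physics share students — holds.
The Algorithms session must be before the Robotics session — holds.
Only 2 rooms are available per period — holds.
Chem and Algorithms have overlapping enrolment — violated.
The deadline for Physics is period 3 — holds.
Algorithms is fixed at period 3 — violated.
The Topology session must be before the Algorithms session — violated.
ML is a prerequisite for Robotics this term — holds.
Topology can only go in period 2 to period 3 — holds.
Crypto is due by period 2 — holds.
Prof. Ana teaches both Physics and Algorithms — holds.
Robotics and Topology share students — holds.

No. The Topology session must be before the Algorithms session is not satisfied.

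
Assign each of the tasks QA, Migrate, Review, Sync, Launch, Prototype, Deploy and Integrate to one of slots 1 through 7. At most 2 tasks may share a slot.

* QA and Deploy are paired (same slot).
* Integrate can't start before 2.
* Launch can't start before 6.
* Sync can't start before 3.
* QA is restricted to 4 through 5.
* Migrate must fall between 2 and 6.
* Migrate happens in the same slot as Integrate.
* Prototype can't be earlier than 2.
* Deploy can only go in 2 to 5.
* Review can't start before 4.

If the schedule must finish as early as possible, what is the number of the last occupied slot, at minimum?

slot 6

With at most 2 per slot and 8 tasks, at least 4 slots are needed.
Launch can't be placed before 6, so the schedule must run through at least slot 6.
6 works (last occupied slot: 6): for example Launch -> 6; Integrate -> 2; Review -> 5; Sync -> 3; QA -> 4; Migrate -> 2; Deploy -> 4; Prototype -> 3.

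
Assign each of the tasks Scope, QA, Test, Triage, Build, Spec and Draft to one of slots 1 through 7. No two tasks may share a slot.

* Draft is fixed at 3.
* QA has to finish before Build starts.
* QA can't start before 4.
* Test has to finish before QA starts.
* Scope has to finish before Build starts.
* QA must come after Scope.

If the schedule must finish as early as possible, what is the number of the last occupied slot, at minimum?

The precedence chain requires at least 3 distinct slots.
With at most 1 per slot and 7 tasks, at least 7 slots are needed.
Propagating the time windows through the other constraints, Build can't land before 5, so the schedule must run through at least slot 5.
7 works (last occupied slot: 7): for example Spec -> 7; Triage -> 6; Scope -> 1; QA -> 4; Draft -> 3; Test -> 2; Build -> 5.

7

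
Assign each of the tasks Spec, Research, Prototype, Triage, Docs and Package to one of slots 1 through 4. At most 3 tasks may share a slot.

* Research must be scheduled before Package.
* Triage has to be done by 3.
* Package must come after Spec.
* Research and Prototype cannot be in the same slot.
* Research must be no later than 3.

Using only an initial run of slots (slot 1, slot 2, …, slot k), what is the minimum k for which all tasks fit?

2

The precedence chain requires at least 2 distinct slots.
With at most 3 per slot and 6 tasks, at least 2 slots are needed.
2 works (last occupied slot: 2): for example Triage in 1; Package in 2; Spec in 1; Docs in 2; Research in 1; Prototype in 2.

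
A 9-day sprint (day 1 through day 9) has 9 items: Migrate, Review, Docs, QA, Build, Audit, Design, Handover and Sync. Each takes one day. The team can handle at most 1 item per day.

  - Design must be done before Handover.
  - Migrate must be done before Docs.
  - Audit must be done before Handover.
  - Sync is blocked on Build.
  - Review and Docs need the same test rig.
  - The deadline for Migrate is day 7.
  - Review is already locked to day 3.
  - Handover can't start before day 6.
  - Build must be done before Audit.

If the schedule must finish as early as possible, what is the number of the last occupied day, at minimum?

day 9

The precedence chain requires at least 3 distinct days.
With at most 1 per day and 9 tasks, at least 9 days are needed.
Handover can't be placed before day 6, so the schedule must run through at least day 6.
9 works (last occupied day: day 9): for example Design in day 5, Build in day 2, QA in day 9, Review in day 3, Audit in day 4, Docs in day 7, Sync in day 8, Migrate in day 1, Handover in day 6.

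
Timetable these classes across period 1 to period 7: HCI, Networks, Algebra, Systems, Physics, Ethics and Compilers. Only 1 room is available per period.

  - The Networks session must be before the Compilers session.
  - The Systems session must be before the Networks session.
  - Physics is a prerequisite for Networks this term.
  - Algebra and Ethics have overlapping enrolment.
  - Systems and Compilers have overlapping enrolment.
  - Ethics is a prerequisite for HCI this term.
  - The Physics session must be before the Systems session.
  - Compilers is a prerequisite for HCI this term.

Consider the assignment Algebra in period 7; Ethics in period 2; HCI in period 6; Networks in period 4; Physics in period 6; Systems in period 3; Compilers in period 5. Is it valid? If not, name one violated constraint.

No — it violates: Only 1 room is available per period

The Networks session must be before the Compilers session — holds.
The Systems session must be before the Networks session — holds.
Systems and Compilers have overlapping enrolment — holds.
Only 1 room is available per period — violated.
Ethics is a prerequisite for HCI this term — holds.
Compilers is a prerequisite for HCI this term — holds.
Algebra and Ethics have overlapping enrolment — holds.
Physics is a prerequisite for Networks this term — violated.
The Physics session must be before the Systems session — violated.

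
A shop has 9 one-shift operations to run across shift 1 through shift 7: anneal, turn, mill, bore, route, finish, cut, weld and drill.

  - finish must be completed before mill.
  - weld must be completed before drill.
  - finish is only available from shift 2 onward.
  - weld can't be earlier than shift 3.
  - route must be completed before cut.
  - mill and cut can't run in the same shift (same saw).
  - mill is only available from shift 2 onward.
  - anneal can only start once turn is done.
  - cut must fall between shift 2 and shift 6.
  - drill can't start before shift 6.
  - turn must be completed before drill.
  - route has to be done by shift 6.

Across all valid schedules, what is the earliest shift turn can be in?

Downstream work caps turn at shift 6.
turn at shift 1 is achievable: mill in shift 3, cut in shift 2, weld in shift 3, route in shift 1, turn in shift 1, finish in shift 2, bore in shift 1, anneal in shift 2, drill in shift 6.

shift 1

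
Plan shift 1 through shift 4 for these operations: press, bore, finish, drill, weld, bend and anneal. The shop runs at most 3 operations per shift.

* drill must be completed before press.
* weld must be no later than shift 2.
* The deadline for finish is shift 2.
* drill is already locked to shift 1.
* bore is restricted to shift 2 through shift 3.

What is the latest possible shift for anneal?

shift 4

anneal at shift 4 is achievable: weld -> shift 1; drill -> shift 1; bore -> shift 2; anneal -> shift 4; press -> shift 2; finish -> shift 1; bend -> shift 2.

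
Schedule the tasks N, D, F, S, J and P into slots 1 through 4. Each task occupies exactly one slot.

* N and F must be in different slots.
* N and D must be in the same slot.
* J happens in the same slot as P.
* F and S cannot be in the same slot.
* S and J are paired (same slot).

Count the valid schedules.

36

Splitting on N: it can be 1 (9), 2 (9), 3 (9), 4 (9). Listing each branch's schedules as (D, F, S, J, P):
N=1: (1,2,1,1,1) (1,2,3,3,3) (1,2,4,4,4) (1,3,1,1,1) (1,3,2,2,2) (1,3,4,4,4) (1,4,1,1,1) (1,4,2,2,2) (1,4,3,3,3) — 9.
N=2: (2,1,2,2,2) (2,1,3,3,3) (2,1,4,4,4) (2,3,1,1,1) (2,3,2,2,2) (2,3,4,4,4) (2,4,1,1,1) (2,4,2,2,2) (2,4,3,3,3) — 9.
N=3: (3,1,2,2,2) (3,1,3,3,3) (3,1,4,4,4) (3,2,1,1,1) (3,2,3,3,3) (3,2,4,4,4) (3,4,1,1,1) (3,4,2,2,2) (3,4,3,3,3) — 9.
N=4: (4,1,2,2,2) (4,1,3,3,3) (4,1,4,4,4) (4,2,1,1,1) (4,2,3,3,3) (4,2,4,4,4) (4,3,1,1,1) (4,3,2,2,2) (4,3,4,4,4) — 9.
Summing: 9 + 9 + 9 + 9 = 36.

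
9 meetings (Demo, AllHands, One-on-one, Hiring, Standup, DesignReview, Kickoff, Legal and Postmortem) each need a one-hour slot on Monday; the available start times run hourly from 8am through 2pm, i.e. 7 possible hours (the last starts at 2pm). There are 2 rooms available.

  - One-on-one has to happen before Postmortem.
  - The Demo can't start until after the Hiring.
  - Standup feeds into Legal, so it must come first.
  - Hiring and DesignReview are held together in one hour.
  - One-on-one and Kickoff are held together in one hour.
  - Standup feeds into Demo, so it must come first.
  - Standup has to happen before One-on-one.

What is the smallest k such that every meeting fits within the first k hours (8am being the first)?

The precedence chain requires at least 3 distinct hours.
With at most 2 per hour and 9 meetings, at least 5 hours are needed.
5 works (last occupied hour: 12pm): for example DesignReview=9am, AllHands=8am, Legal=10am, Standup=8am, Demo=10am, Postmortem=12pm, One-on-one=11am, Kickoff=11am, Hiring=9am.

5 hours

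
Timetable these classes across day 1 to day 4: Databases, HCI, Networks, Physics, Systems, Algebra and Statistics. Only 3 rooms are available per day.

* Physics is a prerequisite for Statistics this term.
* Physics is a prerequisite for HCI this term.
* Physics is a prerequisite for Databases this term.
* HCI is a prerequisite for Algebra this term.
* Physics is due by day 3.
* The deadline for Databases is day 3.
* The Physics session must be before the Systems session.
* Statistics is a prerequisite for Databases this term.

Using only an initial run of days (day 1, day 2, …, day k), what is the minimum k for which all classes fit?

3

The precedence chain requires at least 3 distinct days.
With at most 3 per day and 7 classes, at least 3 days are needed.
3 works (last occupied day: day 3): for example Physics=day 1; Networks=day 1; Systems=day 2; HCI=day 2; Statistics=day 2; Algebra=day 3; Databases=day 3.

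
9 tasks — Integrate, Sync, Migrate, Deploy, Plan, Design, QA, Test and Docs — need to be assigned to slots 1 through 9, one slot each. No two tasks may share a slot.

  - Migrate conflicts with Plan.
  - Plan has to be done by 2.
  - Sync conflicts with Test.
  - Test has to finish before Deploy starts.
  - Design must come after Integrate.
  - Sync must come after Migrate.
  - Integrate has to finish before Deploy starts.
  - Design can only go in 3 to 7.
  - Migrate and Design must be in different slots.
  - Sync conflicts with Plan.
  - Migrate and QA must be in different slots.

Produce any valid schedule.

Sync -> 7, Deploy -> 5, Integrate -> 2, Migrate -> 6, Test -> 4, Design -> 3, Docs -> 9, QA -> 8, Plan -> 1

Checking: Integrate(2) before Design(3); Integrate(2) before Deploy(5); Migrate(6) before Sync(7); Test(4) before Deploy(5); Sync(7) != Test(4); Migrate(6) != QA(8); Migrate(6) != Plan(1); Sync(7) != Plan(1); Migrate(6) != Design(3); Plan=1 in [1,2]; Design=3 in [3,7]; max 1 per slot (cap 1).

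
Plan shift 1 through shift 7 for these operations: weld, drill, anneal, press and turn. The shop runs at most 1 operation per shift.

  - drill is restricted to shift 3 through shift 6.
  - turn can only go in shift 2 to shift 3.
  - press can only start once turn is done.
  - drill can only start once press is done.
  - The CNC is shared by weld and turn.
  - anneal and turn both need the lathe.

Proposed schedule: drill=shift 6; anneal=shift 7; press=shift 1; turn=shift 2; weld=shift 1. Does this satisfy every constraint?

The shop runs at most 1 operation per shift — violated.
drill is restricted to shift 3 through shift 6 — holds.
The CNC is shared by weld and turn — holds.
drill can only start once press is done — holds.
anneal and turn both need the lathe — holds.
press can only start once turn is done — violated.
turn can only go in shift 2 to shift 3 — holds.

Invalid. The shop runs at most 1 operation per shift.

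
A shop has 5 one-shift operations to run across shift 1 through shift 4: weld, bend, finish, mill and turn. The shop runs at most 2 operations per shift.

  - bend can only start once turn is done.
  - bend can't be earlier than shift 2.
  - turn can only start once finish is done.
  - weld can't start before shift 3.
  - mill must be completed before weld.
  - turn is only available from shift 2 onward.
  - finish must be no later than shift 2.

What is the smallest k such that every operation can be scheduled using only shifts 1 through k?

3

The precedence chain requires at least 3 distinct shifts.
With at most 2 per shift and 5 operations, at least 3 shifts are needed.
3 works (last occupied shift: shift 3): for example bend -> shift 3; turn -> shift 2; mill -> shift 1; weld -> shift 3; finish -> shift 1.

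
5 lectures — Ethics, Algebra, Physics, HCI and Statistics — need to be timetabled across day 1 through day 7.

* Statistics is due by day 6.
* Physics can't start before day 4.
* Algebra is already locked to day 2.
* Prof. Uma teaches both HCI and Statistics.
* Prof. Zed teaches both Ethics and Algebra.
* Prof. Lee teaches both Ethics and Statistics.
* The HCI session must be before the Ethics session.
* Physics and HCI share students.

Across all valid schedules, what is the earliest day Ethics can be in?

day 3

Precedence pushes Ethics to at least day 2.
Ethics at day 3 is achievable: Statistics -> day 1, Physics -> day 4, Algebra -> day 2, HCI -> day 2, Ethics -> day 3.
Nothing earlier works — the conflict constraints rule out every day before day 3.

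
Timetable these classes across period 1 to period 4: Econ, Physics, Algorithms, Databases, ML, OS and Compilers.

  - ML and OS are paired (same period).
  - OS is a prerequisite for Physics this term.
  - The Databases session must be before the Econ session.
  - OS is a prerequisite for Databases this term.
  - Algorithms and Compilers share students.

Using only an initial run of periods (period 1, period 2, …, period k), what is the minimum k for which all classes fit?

3

The precedence chain requires at least 3 distinct periods.
3 works (last occupied period: period 3): for example Algorithms=period 1, ML=period 1, Econ=period 3, OS=period 1, Physics=period 2, Compilers=period 2, Databases=period 2.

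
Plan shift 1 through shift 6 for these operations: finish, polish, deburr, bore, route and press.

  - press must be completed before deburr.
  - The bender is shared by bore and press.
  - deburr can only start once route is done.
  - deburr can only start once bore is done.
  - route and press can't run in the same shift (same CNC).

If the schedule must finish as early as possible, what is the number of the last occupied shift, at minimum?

shift 3

The precedence chain requires at least 2 distinct shifts.
Could 2 shifts be enough, i.e. nothing placed later than shift 2? No: deburr must come after bore (at shift 1 or later) → {shift 2}; route must come before deburr (at shift 2 or earlier) → {shift 1}; press must come before deburr (at shift 2 or earlier) → {shift 1}; press can't share with route (shift 1) → nothing is left.
So 2 shifts is not enough.
3 works (last occupied shift: shift 3): for example press=shift 2, deburr=shift 3, finish=shift 1, bore=shift 1, route=shift 1, polish=shift 1.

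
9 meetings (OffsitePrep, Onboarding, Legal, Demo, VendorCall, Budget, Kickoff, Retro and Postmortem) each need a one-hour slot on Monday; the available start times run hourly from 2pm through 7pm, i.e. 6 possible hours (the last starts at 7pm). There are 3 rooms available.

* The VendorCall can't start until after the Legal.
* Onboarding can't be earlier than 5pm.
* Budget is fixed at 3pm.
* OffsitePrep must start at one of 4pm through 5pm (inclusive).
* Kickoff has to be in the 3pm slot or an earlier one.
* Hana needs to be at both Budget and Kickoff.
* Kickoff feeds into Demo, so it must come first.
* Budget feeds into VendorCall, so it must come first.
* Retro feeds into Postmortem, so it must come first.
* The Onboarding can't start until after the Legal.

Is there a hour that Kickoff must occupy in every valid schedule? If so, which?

Kickoff's window is 2pm–3pm.
Budget is fixed at 3pm, and Kickoff can't share a hour with Budget.
So Kickoff must be 2pm.

2pm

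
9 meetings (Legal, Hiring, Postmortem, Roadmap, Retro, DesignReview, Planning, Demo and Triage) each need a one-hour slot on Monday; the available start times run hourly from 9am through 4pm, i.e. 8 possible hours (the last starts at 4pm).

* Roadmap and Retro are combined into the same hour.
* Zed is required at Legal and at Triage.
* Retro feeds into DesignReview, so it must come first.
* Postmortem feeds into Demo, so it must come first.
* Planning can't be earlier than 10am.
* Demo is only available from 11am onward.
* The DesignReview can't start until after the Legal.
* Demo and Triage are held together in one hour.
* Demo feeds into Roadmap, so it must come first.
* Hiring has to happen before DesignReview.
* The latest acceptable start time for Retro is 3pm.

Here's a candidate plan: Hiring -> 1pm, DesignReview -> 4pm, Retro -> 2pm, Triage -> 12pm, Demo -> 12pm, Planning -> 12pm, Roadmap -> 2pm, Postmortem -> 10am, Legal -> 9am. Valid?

Yes, all constraints hold

The DesignReview can't start until after the Legal — holds.
Demo feeds into Roadmap, so it must come first — holds.
Demo and Triage are held together in one hour — holds.
Roadmap and Retro are combined into the same hour — holds.
Planning can't be earlier than 10am — holds.
Zed is required at Legal and at Triage — holds.
Hiring has to happen before DesignReview — holds.
Postmortem feeds into Demo, so it must come first — holds.
Demo is only available from 11am onward — holds.
Retro feeds into DesignReview, so it must come first — holds.
The latest acceptable start time for Retro is 3pm — holds.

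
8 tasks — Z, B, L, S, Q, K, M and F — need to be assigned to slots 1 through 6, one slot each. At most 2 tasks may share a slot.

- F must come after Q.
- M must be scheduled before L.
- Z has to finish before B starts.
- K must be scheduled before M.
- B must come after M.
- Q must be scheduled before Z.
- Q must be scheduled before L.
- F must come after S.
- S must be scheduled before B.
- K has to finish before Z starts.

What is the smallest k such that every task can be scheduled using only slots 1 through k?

The precedence chain requires at least 3 distinct slots.
With at most 2 per slot and 8 tasks, at least 4 slots are needed.
4 works (last occupied slot: 4): for example F=4, M=2, L=3, Z=2, B=4, Q=1, K=1, S=3.

4 slots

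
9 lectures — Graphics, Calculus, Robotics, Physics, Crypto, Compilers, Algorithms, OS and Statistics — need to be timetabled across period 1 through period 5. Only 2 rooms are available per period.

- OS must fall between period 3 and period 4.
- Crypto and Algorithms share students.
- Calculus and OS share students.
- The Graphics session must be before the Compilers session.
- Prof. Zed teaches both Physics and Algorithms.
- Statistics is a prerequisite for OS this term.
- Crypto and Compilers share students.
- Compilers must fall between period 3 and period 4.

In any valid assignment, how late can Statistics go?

Downstream work caps Statistics at period 3.
Statistics at period 3 is achievable: Physics in period 2, Algorithms in period 5, OS in period 4, Compilers in period 3, Crypto in period 4, Calculus in period 1, Robotics in period 2, Graphics in period 1, Statistics in period 3.

period 3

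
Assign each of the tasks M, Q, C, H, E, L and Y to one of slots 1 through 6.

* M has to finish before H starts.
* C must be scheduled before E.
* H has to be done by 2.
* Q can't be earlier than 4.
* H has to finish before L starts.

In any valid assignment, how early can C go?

1

Downstream work caps C at 5.
C at 1 is achievable: Y in 1, Q in 4, H in 2, E in 2, C in 1, L in 3, M in 1.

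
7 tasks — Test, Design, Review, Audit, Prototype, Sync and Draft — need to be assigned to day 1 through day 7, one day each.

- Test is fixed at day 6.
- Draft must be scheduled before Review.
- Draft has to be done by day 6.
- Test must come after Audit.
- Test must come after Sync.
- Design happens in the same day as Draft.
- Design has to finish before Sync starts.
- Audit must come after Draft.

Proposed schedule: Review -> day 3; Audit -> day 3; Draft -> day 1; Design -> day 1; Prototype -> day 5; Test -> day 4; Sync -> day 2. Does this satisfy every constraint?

Draft has to be done by day 6 — holds.
Design happens in the same day as Draft — holds.
Test must come after Audit — holds.
Draft must be scheduled before Review — holds.
Test must come after Sync — holds.
Test is fixed at day 6 — violated.
Design has to finish before Sync starts — holds.
Audit must come after Draft — holds.

No. Test is fixed at day 6 is not satisfied.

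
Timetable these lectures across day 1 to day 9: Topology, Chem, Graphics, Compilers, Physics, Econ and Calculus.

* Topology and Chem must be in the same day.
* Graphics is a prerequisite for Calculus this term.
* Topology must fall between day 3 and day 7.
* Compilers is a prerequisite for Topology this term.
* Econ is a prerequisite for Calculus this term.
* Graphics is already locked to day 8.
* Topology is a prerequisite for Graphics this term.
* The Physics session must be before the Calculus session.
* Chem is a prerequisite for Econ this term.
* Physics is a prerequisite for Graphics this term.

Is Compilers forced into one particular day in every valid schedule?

Compilers can be day 1 (e.g. Physics -> day 1; Compilers -> day 1; Graphics -> day 8; Econ -> day 4; Topology -> day 3; Chem -> day 3; Calculus -> day 9) or day 2 (e.g. Physics -> day 1; Chem -> day 3; Econ -> day 4; Topology -> day 3; Compilers -> day 2; Calculus -> day 9; Graphics -> day 8).

No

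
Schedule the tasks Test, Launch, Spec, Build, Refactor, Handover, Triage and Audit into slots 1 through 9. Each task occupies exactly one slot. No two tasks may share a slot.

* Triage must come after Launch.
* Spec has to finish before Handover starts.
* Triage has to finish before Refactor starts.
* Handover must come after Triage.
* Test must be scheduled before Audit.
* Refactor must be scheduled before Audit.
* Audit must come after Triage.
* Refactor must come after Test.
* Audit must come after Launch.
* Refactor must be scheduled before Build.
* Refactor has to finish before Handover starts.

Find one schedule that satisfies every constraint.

Build in 8, Test in 3, Launch in 1, Refactor in 4, Handover in 7, Triage in 2, Spec in 6, Audit in 5

Checking: Refactor(4) before Build(8); Test(3) before Refactor(4); Refactor(4) before Audit(5); Refactor(4) before Handover(7); Triage(2) before Refactor(4); Launch(1) before Triage(2); Triage(2) before Handover(7); Triage(2) before Audit(5); Launch(1) before Audit(5); Spec(6) before Handover(7); Test(3) before Audit(5); max 1 per slot (cap 1).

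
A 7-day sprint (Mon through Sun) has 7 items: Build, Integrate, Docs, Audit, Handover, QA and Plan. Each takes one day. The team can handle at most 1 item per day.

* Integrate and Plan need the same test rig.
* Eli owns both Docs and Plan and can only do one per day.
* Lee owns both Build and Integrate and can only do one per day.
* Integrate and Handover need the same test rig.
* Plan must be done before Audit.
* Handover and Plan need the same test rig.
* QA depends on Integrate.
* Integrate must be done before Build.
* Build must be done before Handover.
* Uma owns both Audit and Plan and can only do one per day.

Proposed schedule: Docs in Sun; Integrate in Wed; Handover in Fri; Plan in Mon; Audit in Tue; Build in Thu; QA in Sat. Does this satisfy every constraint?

Yes, all constraints hold

The team can handle at most 1 item per day — holds.
Build must be done before Handover — holds.
Integrate and Handover need the same test rig — holds.
Eli owns both Docs and Plan and can only do one per day — holds.
QA depends on Integrate — holds.
Integrate must be done before Build — holds.
Lee owns both Build and Integrate and can only do one per day — holds.
Integrate and Plan need the same test rig — holds.
Handover and Plan need the same test rig — holds.
Uma owns both Audit and Plan and can only do one per day — holds.
Plan must be done before Audit — holds.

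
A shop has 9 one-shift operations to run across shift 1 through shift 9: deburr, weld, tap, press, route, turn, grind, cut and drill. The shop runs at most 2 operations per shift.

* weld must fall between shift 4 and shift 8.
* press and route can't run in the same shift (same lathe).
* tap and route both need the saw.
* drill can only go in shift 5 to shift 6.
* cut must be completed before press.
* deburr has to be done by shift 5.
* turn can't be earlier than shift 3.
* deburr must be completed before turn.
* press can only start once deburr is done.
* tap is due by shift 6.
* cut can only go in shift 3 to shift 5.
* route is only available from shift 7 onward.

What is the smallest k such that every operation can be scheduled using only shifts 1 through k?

7 shifts

The precedence chain requires at least 2 distinct shifts.
With at most 2 per shift and 9 operations, at least 5 shifts are needed.
route can't be placed before shift 7, so the schedule must run through at least shift 7.
7 works (last occupied shift: shift 7): for example weld in shift 4, drill in shift 5, grind in shift 2, tap in shift 1, route in shift 7, cut in shift 3, turn in shift 3, deburr in shift 1, press in shift 4.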